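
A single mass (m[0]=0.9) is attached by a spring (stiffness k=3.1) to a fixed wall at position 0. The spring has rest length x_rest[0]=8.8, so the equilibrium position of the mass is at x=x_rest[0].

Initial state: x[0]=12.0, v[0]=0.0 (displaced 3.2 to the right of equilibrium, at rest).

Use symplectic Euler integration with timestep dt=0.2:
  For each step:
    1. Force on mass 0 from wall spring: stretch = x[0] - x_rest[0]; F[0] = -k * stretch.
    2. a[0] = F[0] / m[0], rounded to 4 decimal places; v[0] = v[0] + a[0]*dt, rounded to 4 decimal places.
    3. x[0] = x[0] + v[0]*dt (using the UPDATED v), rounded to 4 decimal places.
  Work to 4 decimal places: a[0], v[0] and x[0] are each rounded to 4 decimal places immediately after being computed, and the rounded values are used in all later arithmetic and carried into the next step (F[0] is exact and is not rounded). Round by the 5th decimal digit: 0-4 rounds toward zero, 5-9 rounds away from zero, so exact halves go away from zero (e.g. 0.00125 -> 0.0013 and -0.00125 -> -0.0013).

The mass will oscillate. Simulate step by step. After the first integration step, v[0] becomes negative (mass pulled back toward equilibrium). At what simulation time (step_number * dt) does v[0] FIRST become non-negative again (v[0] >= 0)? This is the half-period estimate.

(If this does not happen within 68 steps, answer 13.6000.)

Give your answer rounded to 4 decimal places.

Step 0: x=[12.0000] v=[0.0000]
Step 1: x=[11.5591] v=[-2.2044]
Step 2: x=[10.7381] v=[-4.1051]
Step 3: x=[9.6501] v=[-5.4402]
Step 4: x=[8.4449] v=[-6.0258]
Step 5: x=[7.2887] v=[-5.7812]
Step 6: x=[6.3407] v=[-4.7401]
Step 7: x=[5.7315] v=[-3.0459]
Step 8: x=[5.5451] v=[-0.9320]
Step 9: x=[5.8072] v=[1.3103]
First v>=0 after going negative at step 9, time=1.8000

Answer: 1.8000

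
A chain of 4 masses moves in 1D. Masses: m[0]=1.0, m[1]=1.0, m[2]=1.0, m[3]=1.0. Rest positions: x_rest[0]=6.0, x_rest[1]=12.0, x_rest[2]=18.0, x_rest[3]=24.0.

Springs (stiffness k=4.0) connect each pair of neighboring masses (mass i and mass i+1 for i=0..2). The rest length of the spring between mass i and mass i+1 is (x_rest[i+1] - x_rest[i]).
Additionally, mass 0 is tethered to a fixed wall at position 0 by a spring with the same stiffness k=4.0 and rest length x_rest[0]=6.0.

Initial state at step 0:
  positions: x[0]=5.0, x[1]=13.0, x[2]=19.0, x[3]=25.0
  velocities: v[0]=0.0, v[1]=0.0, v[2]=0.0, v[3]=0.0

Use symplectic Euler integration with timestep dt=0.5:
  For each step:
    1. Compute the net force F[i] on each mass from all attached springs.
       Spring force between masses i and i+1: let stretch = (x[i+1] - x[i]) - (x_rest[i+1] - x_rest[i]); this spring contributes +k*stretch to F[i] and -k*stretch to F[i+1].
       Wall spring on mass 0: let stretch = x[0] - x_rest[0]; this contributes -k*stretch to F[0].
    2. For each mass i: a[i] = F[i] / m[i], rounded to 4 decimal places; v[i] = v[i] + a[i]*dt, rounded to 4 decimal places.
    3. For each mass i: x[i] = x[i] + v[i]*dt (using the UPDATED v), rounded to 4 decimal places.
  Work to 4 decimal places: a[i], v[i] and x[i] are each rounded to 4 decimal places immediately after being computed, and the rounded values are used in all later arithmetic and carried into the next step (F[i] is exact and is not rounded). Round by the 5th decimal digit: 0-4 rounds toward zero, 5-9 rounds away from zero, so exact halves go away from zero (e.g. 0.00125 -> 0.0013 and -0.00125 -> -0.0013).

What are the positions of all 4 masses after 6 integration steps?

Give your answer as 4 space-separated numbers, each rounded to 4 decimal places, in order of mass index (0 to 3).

Answer: 6.0000 10.0000 19.0000 23.0000

Derivation:
Step 0: x=[5.0000 13.0000 19.0000 25.0000] v=[0.0000 0.0000 0.0000 0.0000]
Step 1: x=[8.0000 11.0000 19.0000 25.0000] v=[6.0000 -4.0000 0.0000 0.0000]
Step 2: x=[6.0000 14.0000 17.0000 25.0000] v=[-4.0000 6.0000 -4.0000 0.0000]
Step 3: x=[6.0000 12.0000 20.0000 23.0000] v=[0.0000 -4.0000 6.0000 -4.0000]
Step 4: x=[6.0000 12.0000 18.0000 24.0000] v=[0.0000 0.0000 -4.0000 2.0000]
Step 5: x=[6.0000 12.0000 16.0000 25.0000] v=[0.0000 0.0000 -4.0000 2.0000]
Step 6: x=[6.0000 10.0000 19.0000 23.0000] v=[0.0000 -4.0000 6.0000 -4.0000]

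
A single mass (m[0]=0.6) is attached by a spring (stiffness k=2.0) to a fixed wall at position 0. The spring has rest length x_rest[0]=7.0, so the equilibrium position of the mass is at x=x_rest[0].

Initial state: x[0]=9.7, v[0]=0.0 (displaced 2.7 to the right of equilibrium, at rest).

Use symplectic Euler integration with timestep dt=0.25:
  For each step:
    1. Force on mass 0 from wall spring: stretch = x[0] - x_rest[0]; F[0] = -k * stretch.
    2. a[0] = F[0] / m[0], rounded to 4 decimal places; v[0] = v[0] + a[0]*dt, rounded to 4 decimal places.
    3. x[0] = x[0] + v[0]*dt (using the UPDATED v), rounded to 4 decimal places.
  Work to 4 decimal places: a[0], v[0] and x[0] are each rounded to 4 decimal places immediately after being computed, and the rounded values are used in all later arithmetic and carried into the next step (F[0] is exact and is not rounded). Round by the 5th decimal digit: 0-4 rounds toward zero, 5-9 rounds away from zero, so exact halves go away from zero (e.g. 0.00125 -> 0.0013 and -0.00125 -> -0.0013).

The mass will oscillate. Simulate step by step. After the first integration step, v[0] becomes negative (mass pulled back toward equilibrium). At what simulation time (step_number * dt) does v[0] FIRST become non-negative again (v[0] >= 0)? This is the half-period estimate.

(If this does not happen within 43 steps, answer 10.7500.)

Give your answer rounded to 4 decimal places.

Step 0: x=[9.7000] v=[0.0000]
Step 1: x=[9.1375] v=[-2.2500]
Step 2: x=[8.1297] v=[-4.0313]
Step 3: x=[6.8865] v=[-4.9727]
Step 4: x=[5.6670] v=[-4.8781]
Step 5: x=[4.7252] v=[-3.7673]
Step 6: x=[4.2573] v=[-1.8716]
Step 7: x=[4.3608] v=[0.4140]
First v>=0 after going negative at step 7, time=1.7500

Answer: 1.7500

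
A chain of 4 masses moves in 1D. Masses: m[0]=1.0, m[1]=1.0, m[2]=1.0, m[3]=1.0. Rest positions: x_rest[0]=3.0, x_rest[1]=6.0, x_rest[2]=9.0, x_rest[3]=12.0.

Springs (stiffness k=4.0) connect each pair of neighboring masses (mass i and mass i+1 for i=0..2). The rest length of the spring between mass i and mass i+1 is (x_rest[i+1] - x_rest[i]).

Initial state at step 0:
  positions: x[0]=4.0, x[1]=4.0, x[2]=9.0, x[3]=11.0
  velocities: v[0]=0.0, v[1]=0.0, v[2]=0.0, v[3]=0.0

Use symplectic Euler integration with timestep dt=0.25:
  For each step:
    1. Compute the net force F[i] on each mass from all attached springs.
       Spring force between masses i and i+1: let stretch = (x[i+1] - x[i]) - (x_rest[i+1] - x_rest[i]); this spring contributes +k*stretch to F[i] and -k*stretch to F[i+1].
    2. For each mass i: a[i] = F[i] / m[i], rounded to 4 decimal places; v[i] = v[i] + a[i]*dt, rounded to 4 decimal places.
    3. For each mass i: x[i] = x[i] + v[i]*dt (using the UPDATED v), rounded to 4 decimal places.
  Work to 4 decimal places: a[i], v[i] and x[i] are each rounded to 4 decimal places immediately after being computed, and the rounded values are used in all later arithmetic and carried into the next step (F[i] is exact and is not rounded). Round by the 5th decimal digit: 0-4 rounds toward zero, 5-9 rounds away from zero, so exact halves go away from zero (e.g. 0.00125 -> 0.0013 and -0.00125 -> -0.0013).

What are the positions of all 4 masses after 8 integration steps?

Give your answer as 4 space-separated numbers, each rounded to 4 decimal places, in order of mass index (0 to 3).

Answer: 2.3528 5.1756 7.7659 12.7058

Derivation:
Step 0: x=[4.0000 4.0000 9.0000 11.0000] v=[0.0000 0.0000 0.0000 0.0000]
Step 1: x=[3.2500 5.2500 8.2500 11.2500] v=[-3.0000 5.0000 -3.0000 1.0000]
Step 2: x=[2.2500 6.7500 7.5000 11.5000] v=[-4.0000 6.0000 -3.0000 1.0000]
Step 3: x=[1.6250 7.3125 7.5625 11.5000] v=[-2.5000 2.2500 0.2500 0.0000]
Step 4: x=[1.6719 6.5156 8.5469 11.2656] v=[0.1875 -3.1875 3.9375 -0.9375]
Step 5: x=[2.1797 5.0156 9.7031 11.1016] v=[2.0312 -5.9999 4.6249 -0.6562]
Step 6: x=[2.6465 3.9785 10.0371 11.3379] v=[1.8671 -4.1483 1.3359 0.9453]
Step 7: x=[2.6963 4.1231 9.1816 11.9990] v=[0.1991 0.5783 -3.4219 2.6445]
Step 8: x=[2.3528 5.1756 7.7659 12.7058] v=[-1.3741 4.2100 -5.6630 2.8271]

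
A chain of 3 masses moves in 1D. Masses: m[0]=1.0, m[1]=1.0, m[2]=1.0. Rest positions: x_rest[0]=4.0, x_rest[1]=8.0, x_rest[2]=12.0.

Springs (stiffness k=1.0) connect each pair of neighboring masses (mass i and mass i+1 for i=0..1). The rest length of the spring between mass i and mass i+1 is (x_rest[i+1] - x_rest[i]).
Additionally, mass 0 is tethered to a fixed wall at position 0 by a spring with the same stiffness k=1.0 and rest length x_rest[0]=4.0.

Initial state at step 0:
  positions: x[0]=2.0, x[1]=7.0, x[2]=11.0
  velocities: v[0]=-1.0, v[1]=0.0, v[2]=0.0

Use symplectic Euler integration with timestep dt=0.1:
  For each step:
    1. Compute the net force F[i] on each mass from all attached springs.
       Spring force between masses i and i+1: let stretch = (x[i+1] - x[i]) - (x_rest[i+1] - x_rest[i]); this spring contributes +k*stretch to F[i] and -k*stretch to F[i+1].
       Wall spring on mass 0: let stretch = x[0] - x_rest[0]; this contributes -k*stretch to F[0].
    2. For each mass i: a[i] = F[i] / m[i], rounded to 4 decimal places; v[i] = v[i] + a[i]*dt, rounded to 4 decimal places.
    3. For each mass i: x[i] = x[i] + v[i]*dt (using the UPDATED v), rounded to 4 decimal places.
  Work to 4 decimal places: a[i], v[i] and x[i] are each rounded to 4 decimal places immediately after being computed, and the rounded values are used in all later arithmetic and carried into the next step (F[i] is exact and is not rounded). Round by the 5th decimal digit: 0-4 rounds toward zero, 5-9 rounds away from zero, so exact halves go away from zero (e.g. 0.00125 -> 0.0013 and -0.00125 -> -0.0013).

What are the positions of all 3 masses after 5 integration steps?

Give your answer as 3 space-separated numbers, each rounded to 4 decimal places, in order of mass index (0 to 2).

Step 0: x=[2.0000 7.0000 11.0000] v=[-1.0000 0.0000 0.0000]
Step 1: x=[1.9300 6.9900 11.0000] v=[-0.7000 -0.1000 0.0000]
Step 2: x=[1.8913 6.9695 10.9999] v=[-0.3870 -0.2050 -0.0010]
Step 3: x=[1.8845 6.9385 10.9995] v=[-0.0683 -0.3098 -0.0040]
Step 4: x=[1.9094 6.8976 10.9985] v=[0.2487 -0.4091 -0.0101]
Step 5: x=[1.9651 6.8478 10.9965] v=[0.5566 -0.4978 -0.0202]

Answer: 1.9651 6.8478 10.9965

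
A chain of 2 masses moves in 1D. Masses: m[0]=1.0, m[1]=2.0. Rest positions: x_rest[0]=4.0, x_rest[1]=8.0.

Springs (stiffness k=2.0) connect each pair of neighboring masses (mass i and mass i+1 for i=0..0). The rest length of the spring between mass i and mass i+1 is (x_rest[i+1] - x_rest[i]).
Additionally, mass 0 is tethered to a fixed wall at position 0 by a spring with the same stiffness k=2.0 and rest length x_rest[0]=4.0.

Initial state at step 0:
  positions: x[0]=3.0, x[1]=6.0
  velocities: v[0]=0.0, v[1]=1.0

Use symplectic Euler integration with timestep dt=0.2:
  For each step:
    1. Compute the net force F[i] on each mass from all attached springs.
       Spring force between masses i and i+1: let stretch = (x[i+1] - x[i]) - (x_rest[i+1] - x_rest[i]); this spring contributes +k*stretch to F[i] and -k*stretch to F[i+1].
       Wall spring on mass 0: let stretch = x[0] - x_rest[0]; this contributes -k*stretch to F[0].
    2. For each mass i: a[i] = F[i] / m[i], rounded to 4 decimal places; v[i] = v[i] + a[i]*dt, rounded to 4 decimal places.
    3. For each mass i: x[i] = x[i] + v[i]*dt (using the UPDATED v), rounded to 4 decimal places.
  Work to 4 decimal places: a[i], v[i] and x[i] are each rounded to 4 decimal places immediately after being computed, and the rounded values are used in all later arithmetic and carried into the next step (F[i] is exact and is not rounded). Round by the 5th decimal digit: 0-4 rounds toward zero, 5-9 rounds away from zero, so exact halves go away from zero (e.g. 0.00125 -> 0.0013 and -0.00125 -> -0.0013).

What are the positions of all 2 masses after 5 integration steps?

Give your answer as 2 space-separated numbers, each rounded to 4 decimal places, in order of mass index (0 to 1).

Answer: 3.3526 7.4080

Derivation:
Step 0: x=[3.0000 6.0000] v=[0.0000 1.0000]
Step 1: x=[3.0000 6.2400] v=[0.0000 1.2000]
Step 2: x=[3.0192 6.5104] v=[0.0960 1.3520]
Step 3: x=[3.0762 6.8012] v=[0.2848 1.4538]
Step 4: x=[3.1851 7.1030] v=[0.5443 1.5088]
Step 5: x=[3.3526 7.4080] v=[0.8374 1.5252]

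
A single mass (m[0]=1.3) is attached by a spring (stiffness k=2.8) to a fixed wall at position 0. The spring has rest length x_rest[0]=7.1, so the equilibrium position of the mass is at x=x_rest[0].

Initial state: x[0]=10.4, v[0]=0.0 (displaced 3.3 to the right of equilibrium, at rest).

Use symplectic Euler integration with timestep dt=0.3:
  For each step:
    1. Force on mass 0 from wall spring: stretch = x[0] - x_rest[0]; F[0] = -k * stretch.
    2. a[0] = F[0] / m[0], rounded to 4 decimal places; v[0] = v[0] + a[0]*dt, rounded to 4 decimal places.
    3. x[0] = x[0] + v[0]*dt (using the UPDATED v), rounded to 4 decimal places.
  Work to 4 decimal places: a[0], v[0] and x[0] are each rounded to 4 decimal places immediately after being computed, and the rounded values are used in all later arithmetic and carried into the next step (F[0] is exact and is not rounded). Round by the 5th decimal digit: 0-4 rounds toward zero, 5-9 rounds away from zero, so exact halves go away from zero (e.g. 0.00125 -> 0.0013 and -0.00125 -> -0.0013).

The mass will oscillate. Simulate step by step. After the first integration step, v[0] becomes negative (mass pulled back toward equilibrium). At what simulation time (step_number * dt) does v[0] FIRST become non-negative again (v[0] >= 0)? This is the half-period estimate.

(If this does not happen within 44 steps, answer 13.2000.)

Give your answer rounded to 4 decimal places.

Answer: 2.4000

Derivation:
Step 0: x=[10.4000] v=[0.0000]
Step 1: x=[9.7603] v=[-2.1323]
Step 2: x=[8.6049] v=[-3.8513]
Step 3: x=[7.1578] v=[-4.8237]
Step 4: x=[5.6995] v=[-4.8611]
Step 5: x=[4.5126] v=[-3.9562]
Step 6: x=[3.8273] v=[-2.2843]
Step 7: x=[3.7764] v=[-0.1696]
Step 8: x=[4.3698] v=[1.9780]
First v>=0 after going negative at step 8, time=2.4000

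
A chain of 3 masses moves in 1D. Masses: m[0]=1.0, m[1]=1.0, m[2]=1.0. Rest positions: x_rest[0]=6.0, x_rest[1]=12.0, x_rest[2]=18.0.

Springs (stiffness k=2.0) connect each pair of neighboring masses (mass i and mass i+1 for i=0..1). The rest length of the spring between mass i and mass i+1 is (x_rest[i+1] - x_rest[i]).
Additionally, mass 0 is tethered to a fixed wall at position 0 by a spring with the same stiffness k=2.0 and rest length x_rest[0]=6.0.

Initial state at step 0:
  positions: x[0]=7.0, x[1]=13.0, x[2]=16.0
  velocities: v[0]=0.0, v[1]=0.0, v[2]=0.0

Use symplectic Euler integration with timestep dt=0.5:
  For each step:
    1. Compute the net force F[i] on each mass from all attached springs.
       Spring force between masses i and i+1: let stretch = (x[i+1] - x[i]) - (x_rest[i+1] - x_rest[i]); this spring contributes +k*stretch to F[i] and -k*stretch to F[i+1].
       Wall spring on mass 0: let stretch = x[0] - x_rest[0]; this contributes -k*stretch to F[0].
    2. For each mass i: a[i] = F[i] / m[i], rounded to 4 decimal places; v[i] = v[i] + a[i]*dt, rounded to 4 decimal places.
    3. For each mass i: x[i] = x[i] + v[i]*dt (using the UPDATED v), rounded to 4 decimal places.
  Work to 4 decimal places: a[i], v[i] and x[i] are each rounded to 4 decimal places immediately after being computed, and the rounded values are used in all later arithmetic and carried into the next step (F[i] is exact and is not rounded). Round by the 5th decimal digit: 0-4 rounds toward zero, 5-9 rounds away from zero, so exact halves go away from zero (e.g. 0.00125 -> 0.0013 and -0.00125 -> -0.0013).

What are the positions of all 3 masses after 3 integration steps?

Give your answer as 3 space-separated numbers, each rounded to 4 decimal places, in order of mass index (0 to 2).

Step 0: x=[7.0000 13.0000 16.0000] v=[0.0000 0.0000 0.0000]
Step 1: x=[6.5000 11.5000 17.5000] v=[-1.0000 -3.0000 3.0000]
Step 2: x=[5.2500 10.5000 19.0000] v=[-2.5000 -2.0000 3.0000]
Step 3: x=[4.0000 11.1250 19.2500] v=[-2.5000 1.2500 0.5000]

Answer: 4.0000 11.1250 19.2500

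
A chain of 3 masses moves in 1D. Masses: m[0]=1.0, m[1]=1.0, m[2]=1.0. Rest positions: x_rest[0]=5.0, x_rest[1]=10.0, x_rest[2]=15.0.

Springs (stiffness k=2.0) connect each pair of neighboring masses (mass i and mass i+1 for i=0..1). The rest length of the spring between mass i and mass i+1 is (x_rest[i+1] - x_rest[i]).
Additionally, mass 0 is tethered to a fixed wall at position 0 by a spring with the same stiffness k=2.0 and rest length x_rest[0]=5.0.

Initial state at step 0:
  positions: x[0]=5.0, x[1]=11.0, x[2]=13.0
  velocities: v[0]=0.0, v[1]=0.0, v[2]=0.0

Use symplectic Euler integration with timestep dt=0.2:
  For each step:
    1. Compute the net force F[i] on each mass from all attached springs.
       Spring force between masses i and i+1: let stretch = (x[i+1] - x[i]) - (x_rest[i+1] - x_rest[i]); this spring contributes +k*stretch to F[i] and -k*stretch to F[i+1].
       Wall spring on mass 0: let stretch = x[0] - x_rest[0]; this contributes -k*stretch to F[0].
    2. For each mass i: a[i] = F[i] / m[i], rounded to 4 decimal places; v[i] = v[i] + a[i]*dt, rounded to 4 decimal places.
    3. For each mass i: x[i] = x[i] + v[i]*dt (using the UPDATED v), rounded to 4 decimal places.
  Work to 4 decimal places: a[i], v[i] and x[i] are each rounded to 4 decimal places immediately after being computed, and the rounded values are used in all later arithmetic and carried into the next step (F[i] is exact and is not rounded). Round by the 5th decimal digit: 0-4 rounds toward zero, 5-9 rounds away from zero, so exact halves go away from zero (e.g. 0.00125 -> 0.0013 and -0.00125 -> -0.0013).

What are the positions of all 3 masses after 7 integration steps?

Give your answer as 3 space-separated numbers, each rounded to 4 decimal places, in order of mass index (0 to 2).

Step 0: x=[5.0000 11.0000 13.0000] v=[0.0000 0.0000 0.0000]
Step 1: x=[5.0800 10.6800 13.2400] v=[0.4000 -1.6000 1.2000]
Step 2: x=[5.2016 10.1168 13.6752] v=[0.6080 -2.8160 2.1760]
Step 3: x=[5.3003 9.4451 14.2257] v=[0.4934 -3.3587 2.7526]
Step 4: x=[5.3065 8.8242 14.7938] v=[0.0312 -3.1044 2.8404]
Step 5: x=[5.1696 8.3995 15.2843] v=[-0.6843 -2.1236 2.4526]
Step 6: x=[4.8776 8.2672 15.6240] v=[-1.4602 -0.6616 1.6987]
Step 7: x=[4.4665 8.4523 15.7752] v=[-2.0554 0.9253 0.7560]

Answer: 4.4665 8.4523 15.7752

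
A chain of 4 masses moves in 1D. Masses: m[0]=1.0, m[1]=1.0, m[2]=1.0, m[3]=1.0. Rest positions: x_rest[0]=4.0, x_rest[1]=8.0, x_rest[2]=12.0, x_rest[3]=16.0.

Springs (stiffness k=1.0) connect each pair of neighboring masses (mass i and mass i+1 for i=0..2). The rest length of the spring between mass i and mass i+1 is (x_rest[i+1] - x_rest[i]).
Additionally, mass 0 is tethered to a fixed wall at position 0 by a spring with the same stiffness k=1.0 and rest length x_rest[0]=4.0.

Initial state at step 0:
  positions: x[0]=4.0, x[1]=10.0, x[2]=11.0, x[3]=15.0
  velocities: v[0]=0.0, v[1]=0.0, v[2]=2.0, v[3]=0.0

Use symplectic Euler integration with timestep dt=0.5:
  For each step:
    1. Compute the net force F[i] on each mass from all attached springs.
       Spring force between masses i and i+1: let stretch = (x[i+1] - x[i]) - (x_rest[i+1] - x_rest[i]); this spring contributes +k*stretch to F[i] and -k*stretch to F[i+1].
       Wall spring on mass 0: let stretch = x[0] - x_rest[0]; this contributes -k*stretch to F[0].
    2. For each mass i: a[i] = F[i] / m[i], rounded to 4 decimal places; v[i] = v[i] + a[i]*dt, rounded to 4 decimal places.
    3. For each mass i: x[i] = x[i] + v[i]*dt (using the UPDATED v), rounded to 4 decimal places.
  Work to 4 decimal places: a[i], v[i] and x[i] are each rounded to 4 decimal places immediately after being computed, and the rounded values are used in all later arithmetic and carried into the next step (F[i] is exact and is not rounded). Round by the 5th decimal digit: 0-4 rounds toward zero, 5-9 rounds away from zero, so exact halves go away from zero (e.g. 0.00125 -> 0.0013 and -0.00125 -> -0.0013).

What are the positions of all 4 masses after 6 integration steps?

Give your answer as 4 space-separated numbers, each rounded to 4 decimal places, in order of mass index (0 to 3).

Step 0: x=[4.0000 10.0000 11.0000 15.0000] v=[0.0000 0.0000 2.0000 0.0000]
Step 1: x=[4.5000 8.7500 12.7500 15.0000] v=[1.0000 -2.5000 3.5000 0.0000]
Step 2: x=[4.9375 7.4375 14.0625 15.4375] v=[0.8750 -2.6250 2.6250 0.8750]
Step 3: x=[4.7656 7.1563 14.0625 16.5313] v=[-0.3438 -0.5625 0.0000 2.1875]
Step 4: x=[4.0000 8.0040 12.9532 18.0079] v=[-1.5313 1.6953 -2.2187 2.9531]
Step 5: x=[3.2354 9.0880 11.8702 19.2208] v=[-1.5293 2.1679 -2.1660 2.4258]
Step 6: x=[3.1251 9.4044 11.9293 19.5961] v=[-0.2207 0.6327 0.1182 0.7505]

Answer: 3.1251 9.4044 11.9293 19.5961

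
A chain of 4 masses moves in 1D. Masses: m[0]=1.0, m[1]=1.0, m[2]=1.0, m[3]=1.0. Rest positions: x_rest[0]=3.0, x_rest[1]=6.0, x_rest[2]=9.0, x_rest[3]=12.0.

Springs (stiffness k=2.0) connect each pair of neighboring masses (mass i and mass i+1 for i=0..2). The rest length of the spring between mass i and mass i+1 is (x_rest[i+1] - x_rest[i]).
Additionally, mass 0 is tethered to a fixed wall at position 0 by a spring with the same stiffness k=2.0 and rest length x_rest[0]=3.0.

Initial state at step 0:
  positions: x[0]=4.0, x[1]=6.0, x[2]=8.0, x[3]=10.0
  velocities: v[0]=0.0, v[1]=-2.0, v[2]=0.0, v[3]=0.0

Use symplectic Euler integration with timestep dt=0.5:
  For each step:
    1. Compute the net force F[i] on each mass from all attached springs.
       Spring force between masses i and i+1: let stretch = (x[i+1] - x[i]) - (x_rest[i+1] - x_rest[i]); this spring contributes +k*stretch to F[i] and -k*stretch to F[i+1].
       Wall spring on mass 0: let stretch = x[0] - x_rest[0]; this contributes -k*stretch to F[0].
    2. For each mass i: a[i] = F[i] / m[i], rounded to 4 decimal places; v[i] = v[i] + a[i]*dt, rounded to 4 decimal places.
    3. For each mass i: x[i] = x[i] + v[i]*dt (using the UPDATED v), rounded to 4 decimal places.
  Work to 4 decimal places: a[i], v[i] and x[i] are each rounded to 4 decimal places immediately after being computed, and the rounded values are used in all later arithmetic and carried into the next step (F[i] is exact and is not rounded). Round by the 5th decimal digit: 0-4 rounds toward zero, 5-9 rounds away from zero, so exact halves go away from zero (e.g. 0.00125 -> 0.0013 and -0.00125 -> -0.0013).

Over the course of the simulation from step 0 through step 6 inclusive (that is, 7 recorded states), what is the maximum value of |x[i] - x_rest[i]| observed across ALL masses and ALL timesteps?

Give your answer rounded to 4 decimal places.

Answer: 2.2500

Derivation:
Step 0: x=[4.0000 6.0000 8.0000 10.0000] v=[0.0000 -2.0000 0.0000 0.0000]
Step 1: x=[3.0000 5.0000 8.0000 10.5000] v=[-2.0000 -2.0000 0.0000 1.0000]
Step 2: x=[1.5000 4.5000 7.7500 11.2500] v=[-3.0000 -1.0000 -0.5000 1.5000]
Step 3: x=[0.7500 4.1250 7.6250 11.7500] v=[-1.5000 -0.7500 -0.2500 1.0000]
Step 4: x=[1.3125 3.8125 7.8125 11.6875] v=[1.1250 -0.6250 0.3750 -0.1250]
Step 5: x=[2.4688 4.2500 7.9375 11.1875] v=[2.3125 0.8750 0.2500 -1.0000]
Step 6: x=[3.2813 5.6407 7.8438 10.5625] v=[1.6249 2.7813 -0.1875 -1.2500]
Max displacement = 2.2500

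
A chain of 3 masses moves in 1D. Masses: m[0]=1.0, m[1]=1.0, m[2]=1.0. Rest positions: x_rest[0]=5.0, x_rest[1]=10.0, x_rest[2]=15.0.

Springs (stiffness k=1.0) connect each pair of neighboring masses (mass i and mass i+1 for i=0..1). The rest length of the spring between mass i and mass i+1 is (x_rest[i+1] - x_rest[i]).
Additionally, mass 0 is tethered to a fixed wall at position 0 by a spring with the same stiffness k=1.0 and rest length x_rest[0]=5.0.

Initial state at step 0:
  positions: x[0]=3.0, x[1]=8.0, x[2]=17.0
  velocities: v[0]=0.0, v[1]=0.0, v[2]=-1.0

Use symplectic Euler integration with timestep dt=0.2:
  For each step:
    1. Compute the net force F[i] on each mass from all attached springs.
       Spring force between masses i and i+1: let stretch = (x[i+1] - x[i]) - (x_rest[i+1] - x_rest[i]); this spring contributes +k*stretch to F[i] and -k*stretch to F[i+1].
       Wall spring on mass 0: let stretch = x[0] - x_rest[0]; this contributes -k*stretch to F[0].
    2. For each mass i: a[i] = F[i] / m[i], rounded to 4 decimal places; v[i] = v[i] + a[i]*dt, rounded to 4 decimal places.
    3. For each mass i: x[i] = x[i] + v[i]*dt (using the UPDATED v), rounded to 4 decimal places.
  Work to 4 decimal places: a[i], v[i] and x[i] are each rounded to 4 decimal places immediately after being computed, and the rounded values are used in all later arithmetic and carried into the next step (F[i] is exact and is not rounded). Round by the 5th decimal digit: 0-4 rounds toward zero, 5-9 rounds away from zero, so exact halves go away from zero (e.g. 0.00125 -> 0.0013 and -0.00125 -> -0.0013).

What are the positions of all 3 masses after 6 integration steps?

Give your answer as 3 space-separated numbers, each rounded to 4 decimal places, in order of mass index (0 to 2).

Answer: 4.6159 10.1509 13.4908

Derivation:
Step 0: x=[3.0000 8.0000 17.0000] v=[0.0000 0.0000 -1.0000]
Step 1: x=[3.0800 8.1600 16.6400] v=[0.4000 0.8000 -1.8000]
Step 2: x=[3.2400 8.4560 16.1408] v=[0.8000 1.4800 -2.4960]
Step 3: x=[3.4790 8.8508 15.5342] v=[1.1952 1.9738 -3.0330]
Step 4: x=[3.7938 9.2980 14.8603] v=[1.5738 2.2361 -3.3697]
Step 5: x=[4.1770 9.7475 14.1639] v=[1.9159 2.2477 -3.4822]
Step 6: x=[4.6159 10.1509 13.4908] v=[2.1946 2.0169 -3.3655]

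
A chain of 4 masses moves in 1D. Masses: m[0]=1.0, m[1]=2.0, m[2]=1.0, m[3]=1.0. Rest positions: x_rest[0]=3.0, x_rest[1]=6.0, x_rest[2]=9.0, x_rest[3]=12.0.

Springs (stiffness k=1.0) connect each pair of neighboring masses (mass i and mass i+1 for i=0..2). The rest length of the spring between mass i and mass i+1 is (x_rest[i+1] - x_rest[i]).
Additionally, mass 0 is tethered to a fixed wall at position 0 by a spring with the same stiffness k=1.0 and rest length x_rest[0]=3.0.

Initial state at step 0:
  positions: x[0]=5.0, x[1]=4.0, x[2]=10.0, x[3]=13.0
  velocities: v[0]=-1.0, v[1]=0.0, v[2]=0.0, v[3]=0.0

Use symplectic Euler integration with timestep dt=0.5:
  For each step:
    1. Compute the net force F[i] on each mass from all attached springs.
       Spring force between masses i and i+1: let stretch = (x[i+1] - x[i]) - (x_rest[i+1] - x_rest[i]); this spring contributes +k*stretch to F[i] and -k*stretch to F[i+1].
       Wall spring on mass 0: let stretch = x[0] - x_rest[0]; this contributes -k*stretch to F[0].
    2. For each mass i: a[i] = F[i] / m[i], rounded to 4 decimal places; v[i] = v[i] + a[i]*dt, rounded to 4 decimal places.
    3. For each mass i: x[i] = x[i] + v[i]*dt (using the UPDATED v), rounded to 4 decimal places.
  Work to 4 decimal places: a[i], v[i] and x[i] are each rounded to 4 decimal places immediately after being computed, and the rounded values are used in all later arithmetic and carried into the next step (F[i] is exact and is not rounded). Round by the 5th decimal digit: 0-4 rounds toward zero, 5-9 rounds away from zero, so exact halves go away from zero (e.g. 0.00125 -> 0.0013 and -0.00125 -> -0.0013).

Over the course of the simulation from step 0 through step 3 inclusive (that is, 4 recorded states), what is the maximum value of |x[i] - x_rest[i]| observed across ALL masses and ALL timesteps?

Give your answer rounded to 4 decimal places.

Step 0: x=[5.0000 4.0000 10.0000 13.0000] v=[-1.0000 0.0000 0.0000 0.0000]
Step 1: x=[3.0000 4.8750 9.2500 13.0000] v=[-4.0000 1.7500 -1.5000 0.0000]
Step 2: x=[0.7188 6.0625 8.3438 12.8125] v=[-4.5625 2.3750 -1.8125 -0.3750]
Step 3: x=[-0.4063 6.8672 7.9844 12.2578] v=[-2.2501 1.6094 -0.7188 -1.1094]
Max displacement = 3.4063

Answer: 3.4063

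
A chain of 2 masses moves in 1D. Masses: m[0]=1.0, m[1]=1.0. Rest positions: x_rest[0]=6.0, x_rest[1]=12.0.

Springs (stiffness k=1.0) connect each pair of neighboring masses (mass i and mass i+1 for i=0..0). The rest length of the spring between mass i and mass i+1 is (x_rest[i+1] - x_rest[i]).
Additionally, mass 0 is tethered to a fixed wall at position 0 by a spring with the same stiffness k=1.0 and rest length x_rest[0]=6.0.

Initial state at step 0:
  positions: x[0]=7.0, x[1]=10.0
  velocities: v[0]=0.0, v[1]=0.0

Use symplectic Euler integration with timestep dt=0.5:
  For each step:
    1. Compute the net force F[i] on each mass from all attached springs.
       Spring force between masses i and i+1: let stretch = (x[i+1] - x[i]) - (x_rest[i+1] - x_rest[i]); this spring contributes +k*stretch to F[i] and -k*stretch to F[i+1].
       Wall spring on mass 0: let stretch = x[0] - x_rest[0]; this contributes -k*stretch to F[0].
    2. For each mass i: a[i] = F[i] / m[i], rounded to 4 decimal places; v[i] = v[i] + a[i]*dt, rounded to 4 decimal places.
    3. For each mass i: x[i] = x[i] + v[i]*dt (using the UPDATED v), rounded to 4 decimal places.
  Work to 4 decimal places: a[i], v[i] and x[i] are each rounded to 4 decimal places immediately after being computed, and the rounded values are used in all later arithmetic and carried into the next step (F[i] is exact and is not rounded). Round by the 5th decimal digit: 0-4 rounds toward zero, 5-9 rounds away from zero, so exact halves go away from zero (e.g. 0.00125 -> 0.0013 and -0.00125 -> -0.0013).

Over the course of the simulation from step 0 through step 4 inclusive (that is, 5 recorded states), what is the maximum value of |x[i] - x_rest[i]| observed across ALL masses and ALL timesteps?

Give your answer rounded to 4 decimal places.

Answer: 2.0156

Derivation:
Step 0: x=[7.0000 10.0000] v=[0.0000 0.0000]
Step 1: x=[6.0000 10.7500] v=[-2.0000 1.5000]
Step 2: x=[4.6875 11.8125] v=[-2.6250 2.1250]
Step 3: x=[3.9844 12.5938] v=[-1.4063 1.5625]
Step 4: x=[4.4375 12.7227] v=[0.9062 0.2578]
Max displacement = 2.0156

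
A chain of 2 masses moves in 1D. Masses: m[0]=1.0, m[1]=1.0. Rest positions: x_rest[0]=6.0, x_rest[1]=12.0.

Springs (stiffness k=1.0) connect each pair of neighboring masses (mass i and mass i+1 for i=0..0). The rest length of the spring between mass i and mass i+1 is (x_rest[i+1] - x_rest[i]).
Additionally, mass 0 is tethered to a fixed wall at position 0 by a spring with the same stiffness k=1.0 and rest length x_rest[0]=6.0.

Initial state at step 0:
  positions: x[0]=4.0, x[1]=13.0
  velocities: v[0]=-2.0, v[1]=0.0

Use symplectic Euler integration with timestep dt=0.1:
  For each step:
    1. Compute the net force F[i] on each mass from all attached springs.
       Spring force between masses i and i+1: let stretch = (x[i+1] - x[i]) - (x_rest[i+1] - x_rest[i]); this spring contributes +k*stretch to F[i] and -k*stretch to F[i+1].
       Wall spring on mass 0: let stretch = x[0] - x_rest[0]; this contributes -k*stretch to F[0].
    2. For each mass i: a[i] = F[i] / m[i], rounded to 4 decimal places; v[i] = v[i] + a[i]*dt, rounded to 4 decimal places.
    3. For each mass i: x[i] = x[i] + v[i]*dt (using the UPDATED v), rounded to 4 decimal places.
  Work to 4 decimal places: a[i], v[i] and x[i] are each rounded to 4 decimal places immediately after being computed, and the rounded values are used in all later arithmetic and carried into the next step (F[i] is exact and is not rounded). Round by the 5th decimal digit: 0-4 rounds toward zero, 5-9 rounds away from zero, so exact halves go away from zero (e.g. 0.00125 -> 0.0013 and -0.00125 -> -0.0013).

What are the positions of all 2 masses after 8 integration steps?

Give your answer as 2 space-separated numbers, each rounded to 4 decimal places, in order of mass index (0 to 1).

Answer: 4.2538 11.9252

Derivation:
Step 0: x=[4.0000 13.0000] v=[-2.0000 0.0000]
Step 1: x=[3.8500 12.9700] v=[-1.5000 -0.3000]
Step 2: x=[3.7527 12.9088] v=[-0.9730 -0.6120]
Step 3: x=[3.7094 12.8160] v=[-0.4327 -0.9276]
Step 4: x=[3.7201 12.6922] v=[0.1070 -1.2383]
Step 5: x=[3.7833 12.5387] v=[0.6322 -1.5355]
Step 6: x=[3.8962 12.3576] v=[1.1294 -1.8110]
Step 7: x=[4.0548 12.1519] v=[1.5859 -2.0571]
Step 8: x=[4.2538 11.9252] v=[1.9901 -2.2668]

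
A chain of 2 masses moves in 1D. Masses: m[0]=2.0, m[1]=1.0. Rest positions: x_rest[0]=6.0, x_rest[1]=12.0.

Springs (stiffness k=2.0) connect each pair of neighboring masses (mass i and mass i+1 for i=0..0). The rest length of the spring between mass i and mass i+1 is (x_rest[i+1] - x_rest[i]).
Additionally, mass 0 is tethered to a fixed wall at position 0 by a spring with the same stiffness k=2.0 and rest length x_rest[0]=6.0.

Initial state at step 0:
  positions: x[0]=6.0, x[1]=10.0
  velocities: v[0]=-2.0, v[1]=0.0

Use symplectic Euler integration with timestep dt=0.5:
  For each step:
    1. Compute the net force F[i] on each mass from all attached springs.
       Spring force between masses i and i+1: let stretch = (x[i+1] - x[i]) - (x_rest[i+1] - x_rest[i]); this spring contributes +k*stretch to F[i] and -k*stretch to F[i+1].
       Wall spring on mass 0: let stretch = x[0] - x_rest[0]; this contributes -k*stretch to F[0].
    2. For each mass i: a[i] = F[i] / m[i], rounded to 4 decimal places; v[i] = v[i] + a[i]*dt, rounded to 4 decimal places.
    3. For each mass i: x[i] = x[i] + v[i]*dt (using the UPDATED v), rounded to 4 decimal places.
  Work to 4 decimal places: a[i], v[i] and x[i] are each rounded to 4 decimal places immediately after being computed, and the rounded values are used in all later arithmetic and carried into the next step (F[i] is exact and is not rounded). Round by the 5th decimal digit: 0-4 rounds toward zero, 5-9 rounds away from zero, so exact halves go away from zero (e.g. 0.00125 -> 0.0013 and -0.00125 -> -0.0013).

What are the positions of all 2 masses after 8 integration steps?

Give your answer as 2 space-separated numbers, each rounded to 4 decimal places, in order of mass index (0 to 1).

Answer: 5.7891 14.0885

Derivation:
Step 0: x=[6.0000 10.0000] v=[-2.0000 0.0000]
Step 1: x=[4.5000 11.0000] v=[-3.0000 2.0000]
Step 2: x=[3.5000 11.7500] v=[-2.0000 1.5000]
Step 3: x=[3.6875 11.3750] v=[0.3750 -0.7500]
Step 4: x=[4.8750 10.1563] v=[2.3750 -2.4375]
Step 5: x=[6.1641 9.2969] v=[2.5782 -1.7188]
Step 6: x=[6.6954 9.8711] v=[1.0626 1.1484]
Step 7: x=[6.3468 11.8575] v=[-0.6973 3.9727]
Step 8: x=[5.7891 14.0885] v=[-1.1154 4.4620]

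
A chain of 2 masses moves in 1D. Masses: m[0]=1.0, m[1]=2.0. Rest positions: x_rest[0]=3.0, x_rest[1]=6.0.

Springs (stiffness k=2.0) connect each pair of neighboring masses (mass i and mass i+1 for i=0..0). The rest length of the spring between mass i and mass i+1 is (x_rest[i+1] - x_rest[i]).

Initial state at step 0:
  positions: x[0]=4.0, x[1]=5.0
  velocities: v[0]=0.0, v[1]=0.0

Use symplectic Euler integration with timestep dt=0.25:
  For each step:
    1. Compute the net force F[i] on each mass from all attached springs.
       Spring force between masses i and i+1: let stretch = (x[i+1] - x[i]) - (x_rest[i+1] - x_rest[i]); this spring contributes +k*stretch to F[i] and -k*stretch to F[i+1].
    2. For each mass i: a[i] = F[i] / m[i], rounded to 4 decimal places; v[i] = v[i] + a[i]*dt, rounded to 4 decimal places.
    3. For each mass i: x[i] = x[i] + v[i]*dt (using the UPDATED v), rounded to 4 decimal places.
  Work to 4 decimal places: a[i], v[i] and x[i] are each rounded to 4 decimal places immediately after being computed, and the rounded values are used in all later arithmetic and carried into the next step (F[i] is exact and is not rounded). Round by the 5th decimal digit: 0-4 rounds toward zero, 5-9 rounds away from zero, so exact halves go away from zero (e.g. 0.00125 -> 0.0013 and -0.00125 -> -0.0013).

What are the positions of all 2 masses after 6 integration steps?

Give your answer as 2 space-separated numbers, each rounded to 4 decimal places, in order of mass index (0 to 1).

Answer: 1.3638 6.3182

Derivation:
Step 0: x=[4.0000 5.0000] v=[0.0000 0.0000]
Step 1: x=[3.7500 5.1250] v=[-1.0000 0.5000]
Step 2: x=[3.2969 5.3516] v=[-1.8125 0.9063]
Step 3: x=[2.7256 5.6373] v=[-2.2852 1.1426]
Step 4: x=[2.1433 5.9285] v=[-2.3294 1.1647]
Step 5: x=[1.6591 6.1706] v=[-1.9368 0.9684]
Step 6: x=[1.3638 6.3182] v=[-1.1811 0.5905]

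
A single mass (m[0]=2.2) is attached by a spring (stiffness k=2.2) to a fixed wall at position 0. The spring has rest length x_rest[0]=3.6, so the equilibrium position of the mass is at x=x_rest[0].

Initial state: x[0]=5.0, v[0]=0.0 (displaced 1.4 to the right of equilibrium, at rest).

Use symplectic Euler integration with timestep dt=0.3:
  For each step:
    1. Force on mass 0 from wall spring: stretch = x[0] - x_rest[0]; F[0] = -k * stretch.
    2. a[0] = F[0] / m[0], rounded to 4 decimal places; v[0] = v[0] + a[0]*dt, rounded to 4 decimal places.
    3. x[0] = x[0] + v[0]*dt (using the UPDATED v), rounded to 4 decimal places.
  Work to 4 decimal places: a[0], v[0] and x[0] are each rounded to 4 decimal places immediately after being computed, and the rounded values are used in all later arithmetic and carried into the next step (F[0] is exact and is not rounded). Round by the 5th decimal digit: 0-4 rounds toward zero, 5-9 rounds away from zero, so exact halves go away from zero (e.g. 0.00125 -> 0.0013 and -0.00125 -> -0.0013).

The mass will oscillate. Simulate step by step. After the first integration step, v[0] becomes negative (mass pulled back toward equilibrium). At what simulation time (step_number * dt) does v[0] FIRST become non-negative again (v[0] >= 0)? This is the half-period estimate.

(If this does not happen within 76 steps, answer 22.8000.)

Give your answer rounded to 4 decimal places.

Step 0: x=[5.0000] v=[0.0000]
Step 1: x=[4.8740] v=[-0.4200]
Step 2: x=[4.6333] v=[-0.8022]
Step 3: x=[4.2996] v=[-1.1122]
Step 4: x=[3.9030] v=[-1.3221]
Step 5: x=[3.4791] v=[-1.4130]
Step 6: x=[3.0661] v=[-1.3767]
Step 7: x=[2.7012] v=[-1.2165]
Step 8: x=[2.4171] v=[-0.9469]
Step 9: x=[2.2395] v=[-0.5920]
Step 10: x=[2.1843] v=[-0.1839]
Step 11: x=[2.2565] v=[0.2408]
First v>=0 after going negative at step 11, time=3.3000

Answer: 3.3000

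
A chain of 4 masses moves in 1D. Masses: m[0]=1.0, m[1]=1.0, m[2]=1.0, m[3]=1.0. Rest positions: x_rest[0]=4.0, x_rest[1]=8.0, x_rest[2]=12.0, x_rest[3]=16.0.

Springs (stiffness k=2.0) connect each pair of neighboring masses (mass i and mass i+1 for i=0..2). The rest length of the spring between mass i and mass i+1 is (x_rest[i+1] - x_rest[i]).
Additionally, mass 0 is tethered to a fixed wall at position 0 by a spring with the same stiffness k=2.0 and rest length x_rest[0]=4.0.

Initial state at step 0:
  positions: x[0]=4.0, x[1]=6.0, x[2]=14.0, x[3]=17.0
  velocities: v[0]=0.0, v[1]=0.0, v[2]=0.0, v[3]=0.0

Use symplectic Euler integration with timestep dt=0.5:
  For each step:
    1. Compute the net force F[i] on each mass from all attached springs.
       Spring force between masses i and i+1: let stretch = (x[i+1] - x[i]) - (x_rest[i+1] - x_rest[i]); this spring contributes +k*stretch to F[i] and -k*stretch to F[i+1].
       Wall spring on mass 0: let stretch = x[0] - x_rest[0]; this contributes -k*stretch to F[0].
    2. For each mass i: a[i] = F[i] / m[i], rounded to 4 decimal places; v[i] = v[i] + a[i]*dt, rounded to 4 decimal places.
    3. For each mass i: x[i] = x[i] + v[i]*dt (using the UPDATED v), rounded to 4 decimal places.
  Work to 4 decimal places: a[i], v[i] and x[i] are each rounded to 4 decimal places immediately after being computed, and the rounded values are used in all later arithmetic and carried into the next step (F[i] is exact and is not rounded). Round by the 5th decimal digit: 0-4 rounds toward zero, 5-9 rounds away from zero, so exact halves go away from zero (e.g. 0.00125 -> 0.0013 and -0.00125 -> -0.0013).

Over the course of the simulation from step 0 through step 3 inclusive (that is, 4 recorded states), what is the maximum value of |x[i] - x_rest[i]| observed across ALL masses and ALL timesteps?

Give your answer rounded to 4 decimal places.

Step 0: x=[4.0000 6.0000 14.0000 17.0000] v=[0.0000 0.0000 0.0000 0.0000]
Step 1: x=[3.0000 9.0000 11.5000 17.5000] v=[-2.0000 6.0000 -5.0000 1.0000]
Step 2: x=[3.5000 10.2500 10.7500 17.0000] v=[1.0000 2.5000 -1.5000 -1.0000]
Step 3: x=[5.6250 8.3750 12.8750 15.3750] v=[4.2500 -3.7500 4.2500 -3.2500]
Max displacement = 2.2500

Answer: 2.2500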